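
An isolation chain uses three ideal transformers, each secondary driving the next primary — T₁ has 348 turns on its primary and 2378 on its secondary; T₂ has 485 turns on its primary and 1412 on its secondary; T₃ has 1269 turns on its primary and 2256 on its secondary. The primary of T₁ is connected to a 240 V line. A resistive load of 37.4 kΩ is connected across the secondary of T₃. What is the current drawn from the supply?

After T₁: V = 240.00 × 2378/348 = 1640.0 V.
After T₂: V = 1640.0 × 1412/485 = 4774.6 V.
After T₃: V = 4774.6 × 2256/1269 = 8488.2 V.
I_load = 8488.2/37400 = 0.22696 A, so P_out = 8488.2 × 0.22696 = 1926.4 W.
All ideal ⇒ P_in = P_out, so I_supply = 1926.4/240 = 8.03 A.

I_supply ≈ 8.03 A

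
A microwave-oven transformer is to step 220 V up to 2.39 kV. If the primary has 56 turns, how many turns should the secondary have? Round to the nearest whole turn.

N_s = 608 turns

N_s/N_p = V_s/V_p, so N_s = 56 × 2390/220 = 608.4 ≈ 608 turns.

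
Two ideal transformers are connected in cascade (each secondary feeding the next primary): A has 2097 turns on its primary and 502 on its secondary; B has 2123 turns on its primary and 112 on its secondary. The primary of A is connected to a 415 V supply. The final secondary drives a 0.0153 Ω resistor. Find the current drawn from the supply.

Secondary of A: V = 415.00 × 502/2097 = 99.347 V.
Secondary of B: V = 99.347 × 112/2123 = 5.2411 V.
I_load = 5.2411/0.0153 = 342.55 A, so P_out = 5.2411 × 342.55 = 1795.4 W.
All ideal ⇒ P_in = P_out, so I_supply = 1795.4/415 = 4.33 A.

I_supply ≈ 4.33 A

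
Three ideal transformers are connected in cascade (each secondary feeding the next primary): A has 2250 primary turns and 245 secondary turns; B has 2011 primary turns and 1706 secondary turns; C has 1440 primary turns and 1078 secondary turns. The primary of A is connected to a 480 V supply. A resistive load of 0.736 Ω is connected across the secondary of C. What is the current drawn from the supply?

I_supply ≈ 3.12 A

Secondary of A: V = 480.00 × 245/2250 = 52.267 V.
Secondary of B: V = 52.267 × 1706/2011 = 44.340 V.
Secondary of C: V = 44.340 × 1078/1440 = 33.193 V.
I_load = 33.193/0.736 = 45.099 A, so P_out = 33.193 × 45.099 = 1497.0 W.
All ideal ⇒ P_in = P_out, so I_supply = 1497.0/480 = 3.12 A.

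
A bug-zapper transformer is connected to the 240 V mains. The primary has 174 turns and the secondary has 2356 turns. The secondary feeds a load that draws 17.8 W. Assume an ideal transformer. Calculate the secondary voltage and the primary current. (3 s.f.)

V_s ≈ 3250 V, I_p ≈ 0.0742 A

V_s = V_p × N_s/N_p = 240 × 2356/174 = 3249.7 V.
I_s = P/V_s = 17.8/3249.7 = 0.0054775 A.
I_p = I_s × N_s/N_p = 0.0054775 × 2356/174 = 0.0742 A.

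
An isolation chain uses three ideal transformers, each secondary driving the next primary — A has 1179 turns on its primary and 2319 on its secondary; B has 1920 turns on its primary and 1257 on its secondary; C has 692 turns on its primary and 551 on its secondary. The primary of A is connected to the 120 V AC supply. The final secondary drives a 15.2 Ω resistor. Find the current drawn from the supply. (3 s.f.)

I_supply ≈ 8.30 A

After A: V = 120.00 × 2319/1179 = 236.03 V.
After B: V = 236.03 × 1257/1920 = 154.53 V.
After C: V = 154.53 × 551/692 = 123.04 V.
I_load = 123.04/15.2 = 8.0948 A, so P_out = 123.04 × 8.0948 = 995.98 W.
All ideal ⇒ P_in = P_out, so I_supply = 995.98/120 = 8.30 A.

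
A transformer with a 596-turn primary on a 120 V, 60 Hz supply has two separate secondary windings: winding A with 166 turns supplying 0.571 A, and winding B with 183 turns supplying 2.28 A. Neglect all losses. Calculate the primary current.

V_A = 120 × 166/596 = 33.423 V; V_B = 120 × 183/596 = 36.846 V.
P_out = V_A I_A + V_B I_B = 33.423×0.571 + 36.846×2.28 = 19.084 + 84.008 = 103.09 W.
Ideal ⇒ P_in = P_out, so I_p = P_out/V_p = 103.09/120 = 0.859 A.

I_p ≈ 0.859 A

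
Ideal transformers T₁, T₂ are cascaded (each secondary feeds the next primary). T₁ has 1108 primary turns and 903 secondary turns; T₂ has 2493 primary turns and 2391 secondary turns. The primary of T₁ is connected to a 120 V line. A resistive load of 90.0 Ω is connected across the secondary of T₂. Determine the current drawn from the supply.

I_supply ≈ 0.815 A

After T₁: V = 120.00 × 903/1108 = 97.798 V.
After T₂: V = 97.798 × 2391/2493 = 93.796 V.
I_load = 93.796/90.0 = 1.0422 A, so P_out = 93.796 × 1.0422 = 97.753 W.
All ideal ⇒ P_in = P_out, so I_supply = 97.753/120 = 0.815 A.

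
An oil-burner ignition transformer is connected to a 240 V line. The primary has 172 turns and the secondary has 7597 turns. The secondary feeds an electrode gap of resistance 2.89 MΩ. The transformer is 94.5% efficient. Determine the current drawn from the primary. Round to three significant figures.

V_s = 240 × 7597/172 = 10600 V.
I_s = V_s/R = 10600/(2.89×10^6) = 0.0036680 A.
P_out = V_s I_s = 10600 × 0.0036680 = 38.882 W.
P_in = P_out/η = 38.882/0.945 = 41.145 W.
I_p = P_in/V_p = 41.145/240 = 0.171 A.

I_p ≈ 0.171 A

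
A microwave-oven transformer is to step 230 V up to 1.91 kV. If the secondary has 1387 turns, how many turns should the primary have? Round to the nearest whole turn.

N_p = 167 turns

N_p/N_s = V_p/V_s, so N_p = 1387 × 230/1910 = 167.0 ≈ 167 turns.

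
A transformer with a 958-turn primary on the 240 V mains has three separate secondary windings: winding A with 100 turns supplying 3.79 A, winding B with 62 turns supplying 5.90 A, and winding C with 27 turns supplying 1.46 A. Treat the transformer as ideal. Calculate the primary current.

V_A = 240 × 100/958 = 25.052 V; V_B = 240 × 62/958 = 15.532 V; V_C = 240 × 27/958 = 6.7641 V.
P_out = V_A I_A + V_B I_B + V_C I_C = 25.052×3.79 + 15.532×5.90 + 6.7641×1.46 = 94.948 + 91.641 + 9.8756 = 196.46 W.
Ideal ⇒ P_in = P_out, so I_p = P_out/V_p = 196.46/240 = 0.819 A.

I_p ≈ 0.819 A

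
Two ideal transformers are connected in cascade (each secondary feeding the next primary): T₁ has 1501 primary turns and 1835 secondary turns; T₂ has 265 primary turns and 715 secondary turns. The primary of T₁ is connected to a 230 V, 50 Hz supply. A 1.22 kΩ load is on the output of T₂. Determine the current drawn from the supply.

Secondary of T₁: V = 230.00 × 1835/1501 = 281.18 V.
Secondary of T₂: V = 281.18 × 715/265 = 758.65 V.
I_load = 758.65/1220 = 0.62185 A, so P_out = 758.65 × 0.62185 = 471.77 W.
All ideal ⇒ P_in = P_out, so I_supply = 471.77/230 = 2.05 A.

I_supply ≈ 2.05 A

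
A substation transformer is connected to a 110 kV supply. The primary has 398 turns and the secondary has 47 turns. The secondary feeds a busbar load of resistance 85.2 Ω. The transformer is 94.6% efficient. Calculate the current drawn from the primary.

V_s = 110000 × 47/398 = 12990 V.
I_s = V_s/R = 12990/85.2 = 152.46 A.
P_out = V_s I_s = 12990 × 152.46 = 1.9805×10^6 W.
P_in = P_out/η = 1.9805×10^6/0.946 = 2.0936×10^6 W.
I_p = P_in/V_p = 2.0936×10^6/110000 = 19.0 A.

I_p ≈ 19.0 A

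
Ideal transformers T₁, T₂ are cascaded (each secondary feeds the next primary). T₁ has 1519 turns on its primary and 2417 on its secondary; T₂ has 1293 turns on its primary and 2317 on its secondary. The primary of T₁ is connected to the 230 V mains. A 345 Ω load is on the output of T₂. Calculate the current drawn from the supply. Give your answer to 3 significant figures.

I_supply ≈ 5.42 A

Secondary of T₁: V = 230.00 × 2417/1519 = 365.97 V.
Secondary of T₂: V = 365.97 × 2317/1293 = 655.80 V.
I_load = 655.80/345 = 1.9009 A, so P_out = 655.80 × 1.9009 = 1246.6 W.
All ideal ⇒ P_in = P_out, so I_supply = 1246.6/230 = 5.42 A.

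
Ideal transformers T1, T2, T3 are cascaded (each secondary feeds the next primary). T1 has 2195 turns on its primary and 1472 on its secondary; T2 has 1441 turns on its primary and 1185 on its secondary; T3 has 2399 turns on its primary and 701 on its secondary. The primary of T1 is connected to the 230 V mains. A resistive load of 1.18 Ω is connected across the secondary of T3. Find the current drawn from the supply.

After T1: V = 230.00 × 1472/2195 = 154.24 V.
After T2: V = 154.24 × 1185/1441 = 126.84 V.
After T3: V = 126.84 × 701/2399 = 37.063 V.
I_load = 37.063/1.18 = 31.410 A, so P_out = 37.063 × 31.410 = 1164.1 W.
All ideal ⇒ P_in = P_out, so I_supply = 1164.1/230 = 5.06 A.

I_supply ≈ 5.06 A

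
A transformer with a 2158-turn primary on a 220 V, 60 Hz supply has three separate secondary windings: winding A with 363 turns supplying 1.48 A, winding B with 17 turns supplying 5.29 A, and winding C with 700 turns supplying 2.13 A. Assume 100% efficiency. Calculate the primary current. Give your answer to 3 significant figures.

V_A = 220 × 363/2158 = 37.006 V; V_B = 220 × 17/2158 = 1.7331 V; V_C = 220 × 700/2158 = 71.362 V.
P_out = V_A I_A + V_B I_B + V_C I_C = 37.006×1.48 + 1.7331×5.29 + 71.362×2.13 = 54.770 + 9.1680 + 152.00 = 215.94 W.
Ideal ⇒ P_in = P_out, so I_p = P_out/V_p = 215.94/220 = 0.982 A.

I_p ≈ 0.982 A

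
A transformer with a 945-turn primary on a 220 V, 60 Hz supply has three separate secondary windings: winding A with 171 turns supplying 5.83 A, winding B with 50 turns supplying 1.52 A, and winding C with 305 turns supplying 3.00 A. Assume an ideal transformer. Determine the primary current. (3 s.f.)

V_A = 220 × 171/945 = 39.810 V; V_B = 220 × 50/945 = 11.640 V; V_C = 220 × 305/945 = 71.005 V.
P_out = V_A I_A + V_B I_B + V_C I_C = 39.810×5.83 + 11.640×1.52 + 71.005×3.00 = 232.09 + 17.693 + 213.02 = 462.80 W.
Ideal ⇒ P_in = P_out, so I_p = P_out/V_p = 462.80/220 = 2.10 A.

I_p ≈ 2.10 A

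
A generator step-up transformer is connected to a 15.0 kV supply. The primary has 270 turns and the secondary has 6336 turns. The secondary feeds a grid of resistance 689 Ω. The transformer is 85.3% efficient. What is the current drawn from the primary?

I_p ≈ 14100 A

V_s = 15000 × 6336/270 = 352000 V.
I_s = V_s/R = 352000/689 = 510.89 A.
P_out = V_s I_s = 352000 × 510.89 = 1.7983×10^8 W.
P_in = P_out/η = 1.7983×10^8/0.853 = 2.1082×10^8 W.
I_p = P_in/V_p = 2.1082×10^8/15000 = 14100 A.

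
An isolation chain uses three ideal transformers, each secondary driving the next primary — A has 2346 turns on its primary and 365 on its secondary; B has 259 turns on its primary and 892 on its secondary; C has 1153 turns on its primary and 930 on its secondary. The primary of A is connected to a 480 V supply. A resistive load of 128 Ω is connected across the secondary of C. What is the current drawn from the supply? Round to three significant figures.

I_supply ≈ 0.700 A

Secondary of A: V = 480.00 × 365/2346 = 74.680 V.
Secondary of B: V = 74.680 × 892/259 = 257.20 V.
Secondary of C: V = 257.20 × 930/1153 = 207.46 V.
I_load = 207.46/128 = 1.6207 A, so P_out = 207.46 × 1.6207 = 336.23 W.
All ideal ⇒ P_in = P_out, so I_supply = 336.23/480 = 0.700 A.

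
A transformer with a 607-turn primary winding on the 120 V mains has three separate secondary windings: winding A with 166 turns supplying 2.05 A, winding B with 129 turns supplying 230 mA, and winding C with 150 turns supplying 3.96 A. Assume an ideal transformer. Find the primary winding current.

V_A = 120 × 166/607 = 32.817 V; V_B = 120 × 129/607 = 25.502 V; V_C = 120 × 150/607 = 29.654 V.
P_out = V_A I_A + V_B I_B + V_C I_C = 32.817×2.05 + 25.502×0.230 + 29.654×3.96 = 67.275 + 5.8656 + 117.43 = 190.57 W.
Ideal ⇒ P_in = P_out, so I_p = P_out/V_p = 190.57/120 = 1.59 A.

I_p ≈ 1.59 A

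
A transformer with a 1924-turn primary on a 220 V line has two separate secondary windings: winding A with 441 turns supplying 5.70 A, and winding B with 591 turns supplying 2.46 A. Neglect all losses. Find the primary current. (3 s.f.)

V_A = 220 × 441/1924 = 50.426 V; V_B = 220 × 591/1924 = 67.578 V.
P_out = V_A I_A + V_B I_B = 50.426×5.70 + 67.578×2.46 = 287.43 + 166.24 = 453.67 W.
Ideal ⇒ P_in = P_out, so I_p = P_out/V_p = 453.67/220 = 2.06 A.

I_p ≈ 2.06 A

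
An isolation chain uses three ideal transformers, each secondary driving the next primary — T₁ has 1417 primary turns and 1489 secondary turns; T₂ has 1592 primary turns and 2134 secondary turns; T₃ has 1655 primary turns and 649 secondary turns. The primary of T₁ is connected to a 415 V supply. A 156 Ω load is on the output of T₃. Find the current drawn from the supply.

I_supply ≈ 0.812 A

Secondary of T₁: V = 415.00 × 1489/1417 = 436.09 V.
Secondary of T₂: V = 436.09 × 2134/1592 = 584.55 V.
Secondary of T₃: V = 584.55 × 649/1655 = 229.23 V.
I_load = 229.23/156 = 1.4694 A, so P_out = 229.23 × 1.4694 = 336.84 W.
All ideal ⇒ P_in = P_out, so I_supply = 336.84/415 = 0.812 A.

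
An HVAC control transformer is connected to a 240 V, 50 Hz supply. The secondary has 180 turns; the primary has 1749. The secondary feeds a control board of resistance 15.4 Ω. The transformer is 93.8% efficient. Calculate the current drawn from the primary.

I_p ≈ 0.176 A

V_s = 240 × 180/1749 = 24.700 V.
I_s = V_s/R = 24.700/15.4 = 1.6039 A.
P_out = V_s I_s = 24.700 × 1.6039 = 39.616 W.
P_in = P_out/η = 39.616/0.938 = 42.234 W.
I_p = P_in/V_p = 42.234/240 = 0.176 A.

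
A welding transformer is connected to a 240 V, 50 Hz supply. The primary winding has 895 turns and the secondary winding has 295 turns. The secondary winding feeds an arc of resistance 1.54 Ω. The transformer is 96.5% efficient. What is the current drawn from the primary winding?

V_s = 240 × 295/895 = 79.106 V.
I_s = V_s/R = 79.106/1.54 = 51.368 A.
P_out = V_s I_s = 79.106 × 51.368 = 4063.5 W.
P_in = P_out/η = 4063.5/0.965 = 4210.9 W.
I_p = P_in/V_p = 4210.9/240 = 17.5 A.

I_p ≈ 17.5 A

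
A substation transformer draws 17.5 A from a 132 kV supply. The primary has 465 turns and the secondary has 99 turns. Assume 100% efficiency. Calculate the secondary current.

I_s/I_p = N_p/N_s, so I_s = 17.5 × 465/99 = 82.2 A.

I_s ≈ 82.2 A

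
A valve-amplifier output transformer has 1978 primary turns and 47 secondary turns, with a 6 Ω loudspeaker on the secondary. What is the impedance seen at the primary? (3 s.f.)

Z_p ≈ 10600 Ω

Z_p = (N_p/N_s)² × Z_s = (1978/47)² × 6 = 10600 Ω.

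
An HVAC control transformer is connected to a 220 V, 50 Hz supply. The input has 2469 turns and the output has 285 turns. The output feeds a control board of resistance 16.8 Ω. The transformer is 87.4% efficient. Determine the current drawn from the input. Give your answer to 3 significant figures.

I_in ≈ 0.200 A

V_out = 220 × 285/2469 = 25.395 V.
I_out = V_out/R = 25.395/16.8 = 1.5116 A.
P_out = V_out I_out = 25.395 × 1.5116 = 38.387 W.
P_in = P_out/η = 38.387/0.874 = 43.921 W.
I_in = P_in/V_in = 43.921/220 = 0.200 A.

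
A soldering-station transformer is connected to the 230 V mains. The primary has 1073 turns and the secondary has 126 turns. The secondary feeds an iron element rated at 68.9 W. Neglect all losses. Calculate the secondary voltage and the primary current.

V_s ≈ 27.0 V, I_p ≈ 0.300 A

V_s = V_p × N_s/N_p = 230 × 126/1073 = 27.008 V.
I_s = P/V_s = 68.9/27.008 = 2.5511 A.
I_p = I_s × N_s/N_p = 2.5511 × 126/1073 = 0.300 A.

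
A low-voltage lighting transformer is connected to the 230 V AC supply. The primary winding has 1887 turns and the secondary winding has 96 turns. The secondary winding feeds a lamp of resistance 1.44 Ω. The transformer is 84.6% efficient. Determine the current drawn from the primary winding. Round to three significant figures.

I_p ≈ 0.489 A

V_s = 230 × 96/1887 = 11.701 V.
I_s = V_s/R = 11.701/1.44 = 8.1258 A.
P_out = V_s I_s = 11.701 × 8.1258 = 95.081 W.
P_in = P_out/η = 95.081/0.846 = 112.39 W.
I_p = P_in/V_p = 112.39/230 = 0.489 A.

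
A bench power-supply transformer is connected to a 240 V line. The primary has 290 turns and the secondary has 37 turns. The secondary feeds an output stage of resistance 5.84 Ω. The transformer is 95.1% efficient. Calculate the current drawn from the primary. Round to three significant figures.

V_s = 240 × 37/290 = 30.621 V.
I_s = V_s/R = 30.621/5.84 = 5.2433 A.
P_out = V_s I_s = 30.621 × 5.2433 = 160.55 W.
P_in = P_out/η = 160.55/0.951 = 168.82 W.
I_p = P_in/V_p = 168.82/240 = 0.703 A.

I_p ≈ 0.703 A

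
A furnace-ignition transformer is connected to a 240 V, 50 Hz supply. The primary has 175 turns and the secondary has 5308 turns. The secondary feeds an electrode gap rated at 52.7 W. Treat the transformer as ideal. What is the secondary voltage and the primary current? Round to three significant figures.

V_s ≈ 7280 V, I_p ≈ 0.220 A

V_s = V_p × N_s/N_p = 240 × 5308/175 = 7279.5 V.
I_s = P/V_s = 52.7/7279.5 = 0.0072395 A.
I_p = I_s × N_s/N_p = 0.0072395 × 5308/175 = 0.220 A.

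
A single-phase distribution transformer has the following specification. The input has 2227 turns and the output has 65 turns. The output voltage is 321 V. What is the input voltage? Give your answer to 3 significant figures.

V_in ≈ 11000 V

V_in/V_out = N_in/N_out, so V_in = 321 × 2227/65 = 11000 V.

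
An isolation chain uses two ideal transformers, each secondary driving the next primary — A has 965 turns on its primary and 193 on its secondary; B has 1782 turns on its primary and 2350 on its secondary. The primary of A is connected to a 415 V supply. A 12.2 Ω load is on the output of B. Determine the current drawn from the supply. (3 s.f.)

Secondary of A: V = 415.00 × 193/965 = 83.000 V.
Secondary of B: V = 83.000 × 2350/1782 = 109.46 V.
I_load = 109.46/12.2 = 8.9718 A, so P_out = 109.46 × 8.9718 = 982.01 W.
All ideal ⇒ P_in = P_out, so I_supply = 982.01/415 = 2.37 A.

I_supply ≈ 2.37 A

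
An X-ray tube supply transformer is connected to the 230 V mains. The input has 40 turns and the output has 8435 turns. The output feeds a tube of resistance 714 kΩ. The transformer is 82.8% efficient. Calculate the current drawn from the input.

I_in ≈ 17.3 A

V_out = 230 × 8435/40 = 48501 V.
I_out = V_out/R = 48501/714000 = 0.067929 A.
P_out = V_out I_out = 48501 × 0.067929 = 3294.6 W.
P_in = P_out/η = 3294.6/0.828 = 3979.0 W.
I_in = P_in/V_in = 3979.0/230 = 17.3 A.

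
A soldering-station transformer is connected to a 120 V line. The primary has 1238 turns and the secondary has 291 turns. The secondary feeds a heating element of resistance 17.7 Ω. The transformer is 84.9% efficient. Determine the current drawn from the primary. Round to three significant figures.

I_p ≈ 0.441 A

V_s = 120 × 291/1238 = 28.207 V.
I_s = V_s/R = 28.207/17.7 = 1.5936 A.
P_out = V_s I_s = 28.207 × 1.5936 = 44.950 W.
P_in = P_out/η = 44.950/0.849 = 52.945 W.
I_p = P_in/V_p = 52.945/120 = 0.441 A.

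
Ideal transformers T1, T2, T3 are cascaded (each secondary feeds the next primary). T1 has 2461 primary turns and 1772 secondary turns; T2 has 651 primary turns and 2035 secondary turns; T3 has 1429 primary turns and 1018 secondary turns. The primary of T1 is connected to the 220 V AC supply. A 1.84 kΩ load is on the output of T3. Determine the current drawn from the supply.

After T1: V = 220.00 × 1772/2461 = 158.41 V.
After T2: V = 158.41 × 2035/651 = 495.17 V.
After T3: V = 495.17 × 1018/1429 = 352.76 V.
I_load = 352.76/1840 = 0.19171 A, so P_out = 352.76 × 0.19171 = 67.628 W.
All ideal ⇒ P_in = P_out, so I_supply = 67.628/220 = 0.307 A.

I_supply ≈ 0.307 A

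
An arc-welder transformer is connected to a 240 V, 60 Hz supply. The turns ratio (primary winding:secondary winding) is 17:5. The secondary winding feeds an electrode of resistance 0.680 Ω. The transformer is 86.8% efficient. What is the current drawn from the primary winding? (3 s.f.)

I_p ≈ 35.2 A

V_s = 240 × 5/17 = 70.588 V.
I_s = V_s/R = 70.588/0.680 = 103.81 A.
P_out = V_s I_s = 70.588 × 103.81 = 7327.5 W.
P_in = P_out/η = 7327.5/0.868 = 8441.8 W.
I_p = P_in/V_p = 8441.8/240 = 35.2 A.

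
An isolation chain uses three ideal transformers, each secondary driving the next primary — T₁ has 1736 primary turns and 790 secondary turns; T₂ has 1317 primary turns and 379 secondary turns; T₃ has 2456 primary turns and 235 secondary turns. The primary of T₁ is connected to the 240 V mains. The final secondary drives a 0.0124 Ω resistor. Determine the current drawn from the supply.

I_supply ≈ 3.04 A

After T₁: V = 240.00 × 790/1736 = 109.22 V.
After T₂: V = 109.22 × 379/1317 = 31.430 V.
After T₃: V = 31.430 × 235/2456 = 3.0073 V.
I_load = 3.0073/0.0124 = 242.53 A, so P_out = 3.0073 × 242.53 = 729.36 W.
All ideal ⇒ P_in = P_out, so I_supply = 729.36/240 = 3.04 A.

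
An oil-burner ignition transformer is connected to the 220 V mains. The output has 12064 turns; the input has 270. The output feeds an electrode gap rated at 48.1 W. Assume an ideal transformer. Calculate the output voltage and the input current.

V_out ≈ 9830 V, I_in ≈ 0.219 A

V_out = V_in × N_out/N_in = 220 × 12064/270 = 9829.9 V.
I_out = P/V_out = 48.1/9829.9 = 0.0048932 A.
I_in = I_out × N_out/N_in = 0.0048932 × 12064/270 = 0.219 A.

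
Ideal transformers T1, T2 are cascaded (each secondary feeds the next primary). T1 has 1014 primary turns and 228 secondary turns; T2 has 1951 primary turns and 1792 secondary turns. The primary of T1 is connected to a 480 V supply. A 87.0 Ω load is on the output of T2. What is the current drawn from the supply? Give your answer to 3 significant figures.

After T1: V = 480.00 × 228/1014 = 107.93 V.
After T2: V = 107.93 × 1792/1951 = 99.133 V.
I_load = 99.133/87.0 = 1.1395 A, so P_out = 99.133 × 1.1395 = 112.96 W.
All ideal ⇒ P_in = P_out, so I_supply = 112.96/480 = 0.235 A.

I_supply ≈ 0.235 A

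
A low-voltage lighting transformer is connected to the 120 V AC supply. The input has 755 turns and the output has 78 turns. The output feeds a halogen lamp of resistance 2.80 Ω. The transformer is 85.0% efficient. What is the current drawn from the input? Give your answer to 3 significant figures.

V_out = 120 × 78/755 = 12.397 V.
I_out = V_out/R = 12.397/2.80 = 4.4276 A.
P_out = V_out I_out = 12.397 × 4.4276 = 54.891 W.
P_in = P_out/η = 54.891/0.850 = 64.577 W.
I_in = P_in/V_in = 64.577/120 = 0.538 A.

I_in ≈ 0.538 A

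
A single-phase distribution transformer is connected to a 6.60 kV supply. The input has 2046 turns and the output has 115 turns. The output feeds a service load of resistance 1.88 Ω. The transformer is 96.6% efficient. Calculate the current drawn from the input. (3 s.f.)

V_out = 6600 × 115/2046 = 370.97 V.
I_out = V_out/R = 370.97/1.88 = 197.32 A.
P_out = V_out I_out = 370.97 × 197.32 = 73201 W.
P_in = P_out/η = 73201/0.966 = 75777 W.
I_in = P_in/V_in = 75777/6600 = 11.5 A.

I_in ≈ 11.5 A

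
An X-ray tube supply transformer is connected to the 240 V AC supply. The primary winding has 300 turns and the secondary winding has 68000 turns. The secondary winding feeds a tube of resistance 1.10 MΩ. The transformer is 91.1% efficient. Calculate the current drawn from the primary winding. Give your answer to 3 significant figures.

I_p ≈ 12.3 A

V_s = 240 × 68000/300 = 54400 V.
I_s = V_s/R = 54400/(1.10×10^6) = 0.049455 A.
P_out = V_s I_s = 54400 × 0.049455 = 2690.3 W.
P_in = P_out/η = 2690.3/0.911 = 2953.2 W.
I_p = P_in/V_p = 2953.2/240 = 12.3 A.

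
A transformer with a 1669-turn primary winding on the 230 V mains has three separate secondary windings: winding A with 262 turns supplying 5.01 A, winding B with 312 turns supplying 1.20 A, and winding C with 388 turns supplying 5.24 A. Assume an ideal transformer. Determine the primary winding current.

V_A = 230 × 262/1669 = 36.105 V; V_B = 230 × 312/1669 = 42.996 V; V_C = 230 × 388/1669 = 53.469 V.
P_out = V_A I_A + V_B I_B + V_C I_C = 36.105×5.01 + 42.996×1.20 + 53.469×5.24 = 180.89 + 51.595 + 280.18 = 512.66 W.
Ideal ⇒ P_in = P_out, so I_p = P_out/V_p = 512.66/230 = 2.23 A.

I_p ≈ 2.23 A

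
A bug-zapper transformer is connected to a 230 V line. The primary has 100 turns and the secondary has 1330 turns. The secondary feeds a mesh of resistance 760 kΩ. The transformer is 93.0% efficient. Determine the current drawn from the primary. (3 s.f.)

I_p ≈ 0.0576 A

V_s = 230 × 1330/100 = 3059.0 V.
I_s = V_s/R = 3059.0/760000 = 0.0040250 A.
P_out = V_s I_s = 3059.0 × 0.0040250 = 12.312 W.
P_in = P_out/η = 12.312/0.930 = 13.239 W.
I_p = P_in/V_p = 13.239/230 = 0.0576 A.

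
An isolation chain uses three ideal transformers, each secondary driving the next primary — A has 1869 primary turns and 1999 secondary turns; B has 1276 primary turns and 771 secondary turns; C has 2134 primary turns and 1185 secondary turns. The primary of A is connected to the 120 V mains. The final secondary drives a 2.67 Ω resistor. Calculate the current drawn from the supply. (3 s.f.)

After A: V = 120.00 × 1999/1869 = 128.35 V.
After B: V = 128.35 × 771/1276 = 77.551 V.
After C: V = 77.551 × 1185/2134 = 43.064 V.
I_load = 43.064/2.67 = 16.129 A, so P_out = 43.064 × 16.129 = 694.57 W.
All ideal ⇒ P_in = P_out, so I_supply = 694.57/120 = 5.79 A.

I_supply ≈ 5.79 A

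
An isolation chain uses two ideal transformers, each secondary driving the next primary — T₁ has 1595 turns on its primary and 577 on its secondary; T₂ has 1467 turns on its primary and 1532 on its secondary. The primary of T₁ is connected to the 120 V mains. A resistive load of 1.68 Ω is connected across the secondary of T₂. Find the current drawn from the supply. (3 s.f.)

I_supply ≈ 10.2 A

Secondary of T₁: V = 120.00 × 577/1595 = 43.411 V.
Secondary of T₂: V = 43.411 × 1532/1467 = 45.334 V.
I_load = 45.334/1.68 = 26.985 A, so P_out = 45.334 × 26.985 = 1223.3 W.
All ideal ⇒ P_in = P_out, so I_supply = 1223.3/120 = 10.2 A.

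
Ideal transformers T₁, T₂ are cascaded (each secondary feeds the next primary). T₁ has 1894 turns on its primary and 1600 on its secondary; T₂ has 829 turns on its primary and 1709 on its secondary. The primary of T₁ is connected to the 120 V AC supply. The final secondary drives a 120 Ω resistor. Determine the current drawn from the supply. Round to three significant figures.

After T₁: V = 120.00 × 1600/1894 = 101.37 V.
After T₂: V = 101.37 × 1709/829 = 208.98 V.
I_load = 208.98/120 = 1.7415 A, so P_out = 208.98 × 1.7415 = 363.95 W.
All ideal ⇒ P_in = P_out, so I_supply = 363.95/120 = 3.03 A.

I_supply ≈ 3.03 A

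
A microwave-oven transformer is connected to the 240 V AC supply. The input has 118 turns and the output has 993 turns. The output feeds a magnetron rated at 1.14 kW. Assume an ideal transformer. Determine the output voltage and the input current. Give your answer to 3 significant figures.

V_out ≈ 2020 V, I_in ≈ 4.75 A

V_out = V_in × N_out/N_in = 240 × 993/118 = 2019.7 V.
I_out = P/V_out = 1140/2019.7 = 0.56445 A.
I_in = I_out × N_out/N_in = 0.56445 × 993/118 = 4.75 A.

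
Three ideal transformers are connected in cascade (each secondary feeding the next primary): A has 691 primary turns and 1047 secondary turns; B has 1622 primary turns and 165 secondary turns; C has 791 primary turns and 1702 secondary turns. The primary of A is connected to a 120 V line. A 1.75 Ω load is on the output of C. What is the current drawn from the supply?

After A: V = 120.00 × 1047/691 = 181.82 V.
After B: V = 181.82 × 165/1622 = 18.496 V.
After C: V = 18.496 × 1702/791 = 39.798 V.
I_load = 39.798/1.75 = 22.742 A, so P_out = 39.798 × 22.742 = 905.09 W.
All ideal ⇒ P_in = P_out, so I_supply = 905.09/120 = 7.54 A.

I_supply ≈ 7.54 A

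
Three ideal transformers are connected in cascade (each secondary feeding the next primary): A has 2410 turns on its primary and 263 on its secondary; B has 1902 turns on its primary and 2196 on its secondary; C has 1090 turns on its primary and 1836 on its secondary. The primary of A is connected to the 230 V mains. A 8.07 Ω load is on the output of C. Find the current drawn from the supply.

Secondary of A: V = 230.00 × 263/2410 = 25.100 V.
Secondary of B: V = 25.100 × 2196/1902 = 28.979 V.
Secondary of C: V = 28.979 × 1836/1090 = 48.813 V.
I_load = 48.813/8.07 = 6.0487 A, so P_out = 48.813 × 6.0487 = 295.25 W.
All ideal ⇒ P_in = P_out, so I_supply = 295.25/230 = 1.28 A.

I_supply ≈ 1.28 A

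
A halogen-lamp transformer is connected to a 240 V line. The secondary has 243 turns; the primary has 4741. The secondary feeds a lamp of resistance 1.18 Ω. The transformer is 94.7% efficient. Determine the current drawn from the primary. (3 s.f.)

I_p ≈ 0.564 A

V_s = 240 × 243/4741 = 12.301 V.
I_s = V_s/R = 12.301/1.18 = 10.425 A.
P_out = V_s I_s = 12.301 × 10.425 = 128.24 W.
P_in = P_out/η = 128.24/0.947 = 135.41 W.
I_p = P_in/V_p = 135.41/240 = 0.564 A.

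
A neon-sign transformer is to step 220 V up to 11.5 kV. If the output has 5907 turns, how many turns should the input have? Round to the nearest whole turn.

N_in/N_out = V_in/V_out, so N_in = 5907 × 220/11500 = 113.0 ≈ 113 turns.

N_in = 113 turns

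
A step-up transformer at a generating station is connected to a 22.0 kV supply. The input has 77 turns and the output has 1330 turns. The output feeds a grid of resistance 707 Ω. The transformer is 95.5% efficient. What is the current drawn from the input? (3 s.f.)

I_in ≈ 9720 A

V_out = 22000 × 1330/77 = 380000 V.
I_out = V_out/R = 380000/707 = 537.48 A.
P_out = V_out I_out = 380000 × 537.48 = 2.0424×10^8 W.
P_in = P_out/η = 2.0424×10^8/0.955 = 2.1387×10^8 W.
I_in = P_in/V_in = 2.1387×10^8/22000 = 9720 A.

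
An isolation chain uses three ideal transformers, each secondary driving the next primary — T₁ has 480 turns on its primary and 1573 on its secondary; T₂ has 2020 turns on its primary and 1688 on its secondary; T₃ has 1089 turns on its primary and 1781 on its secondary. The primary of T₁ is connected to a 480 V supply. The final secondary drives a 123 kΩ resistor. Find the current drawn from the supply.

After T₁: V = 480.00 × 1573/480 = 1573.0 V.
After T₂: V = 1573.0 × 1688/2020 = 1314.5 V.
After T₃: V = 1314.5 × 1781/1089 = 2149.7 V.
I_load = 2149.7/123000 = 0.017478 A, so P_out = 2149.7 × 0.017478 = 37.572 W.
All ideal ⇒ P_in = P_out, so I_supply = 37.572/480 = 0.0783 A.

I_supply ≈ 0.0783 A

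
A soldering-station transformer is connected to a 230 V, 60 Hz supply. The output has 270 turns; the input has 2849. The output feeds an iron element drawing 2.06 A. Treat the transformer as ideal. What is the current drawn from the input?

For an ideal transformer I_in N_in = I_out N_out, so I_in = 2.06 × 270/2849 = 0.195 A.

I_in ≈ 0.195 A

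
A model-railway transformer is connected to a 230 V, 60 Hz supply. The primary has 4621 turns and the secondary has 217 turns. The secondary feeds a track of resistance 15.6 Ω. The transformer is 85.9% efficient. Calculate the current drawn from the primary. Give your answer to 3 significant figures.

I_p ≈ 0.0378 A

V_s = 230 × 217/4621 = 10.801 V.
I_s = V_s/R = 10.801/15.6 = 0.69235 A.
P_out = V_s I_s = 10.801 × 0.69235 = 7.4779 W.
P_in = P_out/η = 7.4779/0.859 = 8.7053 W.
I_p = P_in/V_p = 8.7053/230 = 0.0378 A.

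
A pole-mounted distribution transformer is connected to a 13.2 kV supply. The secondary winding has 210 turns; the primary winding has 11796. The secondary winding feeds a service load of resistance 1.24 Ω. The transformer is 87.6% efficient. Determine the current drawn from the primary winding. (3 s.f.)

I_p ≈ 3.85 A

V_s = 13200 × 210/11796 = 234.99 V.
I_s = V_s/R = 234.99/1.24 = 189.51 A.
P_out = V_s I_s = 234.99 × 189.51 = 44534 W.
P_in = P_out/η = 44534/0.876 = 50838 W.
I_p = P_in/V_p = 50838/13200 = 3.85 A.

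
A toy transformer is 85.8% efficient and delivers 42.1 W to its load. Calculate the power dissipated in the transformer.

P_in = P_out/η = 42.1/0.858 = 49.0676 W.
P_loss = P_in − P_out = 49.0676 − 42.1 = 6.97 W.

P_loss ≈ 6.97 W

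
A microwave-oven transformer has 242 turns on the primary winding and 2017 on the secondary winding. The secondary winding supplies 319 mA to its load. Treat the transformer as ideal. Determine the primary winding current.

I_p ≈ 2.66 A

For an ideal transformer I_p/I_s = N_s/N_p, so I_p = 0.319 × 2017/242 = 2.66 A.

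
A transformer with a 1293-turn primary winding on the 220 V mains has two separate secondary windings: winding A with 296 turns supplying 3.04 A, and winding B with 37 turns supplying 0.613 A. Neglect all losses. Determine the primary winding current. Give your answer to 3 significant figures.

V_A = 220 × 296/1293 = 50.363 V; V_B = 220 × 37/1293 = 6.2954 V.
P_out = V_A I_A + V_B I_B = 50.363×3.04 + 6.2954×0.613 = 153.11 + 3.8591 = 156.96 W.
Ideal ⇒ P_in = P_out, so I_p = P_out/V_p = 156.96/220 = 0.713 A.

I_p ≈ 0.713 A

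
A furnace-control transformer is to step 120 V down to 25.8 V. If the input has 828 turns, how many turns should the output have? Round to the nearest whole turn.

N_out = 178 turns

N_out/N_in = V_out/V_in, so N_out = 828 × 25.8/120 = 178.0 ≈ 178 turns.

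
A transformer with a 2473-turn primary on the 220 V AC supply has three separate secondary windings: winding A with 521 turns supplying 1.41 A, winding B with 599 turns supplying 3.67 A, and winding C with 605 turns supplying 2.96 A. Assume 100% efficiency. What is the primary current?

V_A = 220 × 521/2473 = 46.349 V; V_B = 220 × 599/2473 = 53.288 V; V_C = 220 × 605/2473 = 53.821 V.
P_out = V_A I_A + V_B I_B + V_C I_C = 46.349×1.41 + 53.288×3.67 + 53.821×2.96 = 65.351 + 195.57 + 159.31 = 420.23 W.
Ideal ⇒ P_in = P_out, so I_p = P_out/V_p = 420.23/220 = 1.91 A.

I_p ≈ 1.91 A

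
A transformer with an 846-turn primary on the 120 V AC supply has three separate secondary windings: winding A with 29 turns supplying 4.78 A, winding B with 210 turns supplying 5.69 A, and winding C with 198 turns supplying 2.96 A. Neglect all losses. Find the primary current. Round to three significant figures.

I_p ≈ 2.27 A

V_A = 120 × 29/846 = 4.1135 V; V_B = 120 × 210/846 = 29.787 V; V_C = 120 × 198/846 = 28.085 V.
P_out = V_A I_A + V_B I_B + V_C I_C = 4.1135×4.78 + 29.787×5.69 + 28.085×2.96 = 19.662 + 169.49 + 83.132 = 272.28 W.
Ideal ⇒ P_in = P_out, so I_p = P_out/V_p = 272.28/120 = 2.27 A.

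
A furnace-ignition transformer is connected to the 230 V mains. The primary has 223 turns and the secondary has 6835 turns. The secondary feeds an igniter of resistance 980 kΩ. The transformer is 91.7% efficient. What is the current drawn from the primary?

I_p ≈ 0.240 A

V_s = 230 × 6835/223 = 7049.6 V.
I_s = V_s/R = 7049.6/980000 = 0.0071934 A.
P_out = V_s I_s = 7049.6 × 0.0071934 = 50.710 W.
P_in = P_out/η = 50.710/0.917 = 55.300 W.
I_p = P_in/V_p = 55.300/230 = 0.240 A.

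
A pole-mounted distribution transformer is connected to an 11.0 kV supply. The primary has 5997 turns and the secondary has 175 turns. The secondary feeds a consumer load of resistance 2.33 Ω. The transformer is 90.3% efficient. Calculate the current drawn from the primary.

V_s = 11000 × 175/5997 = 320.99 V.
I_s = V_s/R = 320.99/2.33 = 137.77 A.
P_out = V_s I_s = 320.99 × 137.77 = 44222 W.
P_in = P_out/η = 44222/0.903 = 48972 W.
I_p = P_in/V_p = 48972/11000 = 4.45 A.

I_p ≈ 4.45 A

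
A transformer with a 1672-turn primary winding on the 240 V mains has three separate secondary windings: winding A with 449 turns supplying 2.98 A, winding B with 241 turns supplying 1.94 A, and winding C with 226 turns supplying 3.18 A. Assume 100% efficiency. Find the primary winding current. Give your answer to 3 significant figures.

I_p ≈ 1.51 A

V_A = 240 × 449/1672 = 64.450 V; V_B = 240 × 241/1672 = 34.593 V; V_C = 240 × 226/1672 = 32.440 V.
P_out = V_A I_A + V_B I_B + V_C I_C = 64.450×2.98 + 34.593×1.94 + 32.440×3.18 = 192.06 + 67.111 + 103.16 = 362.33 W.
Ideal ⇒ P_in = P_out, so I_p = P_out/V_p = 362.33/240 = 1.51 A.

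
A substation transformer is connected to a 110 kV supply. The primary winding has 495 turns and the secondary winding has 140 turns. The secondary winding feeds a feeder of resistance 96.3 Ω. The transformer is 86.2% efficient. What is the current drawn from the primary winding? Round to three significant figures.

I_p ≈ 106 A

V_s = 110000 × 140/495 = 31111 V.
I_s = V_s/R = 31111/96.3 = 323.06 A.
P_out = V_s I_s = 31111 × 323.06 = 1.0051×10^7 W.
P_in = P_out/η = 1.0051×10^7/0.862 = 1.1660×10^7 W.
I_p = P_in/V_p = 1.1660×10^7/110000 = 106 A.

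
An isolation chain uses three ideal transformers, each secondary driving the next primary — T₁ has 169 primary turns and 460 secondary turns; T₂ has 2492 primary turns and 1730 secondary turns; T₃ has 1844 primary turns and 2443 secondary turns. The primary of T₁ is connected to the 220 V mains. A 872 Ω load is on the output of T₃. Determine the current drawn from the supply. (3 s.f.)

I_supply ≈ 1.58 A

Secondary of T₁: V = 220.00 × 460/169 = 598.82 V.
Secondary of T₂: V = 598.82 × 1730/2492 = 415.71 V.
Secondary of T₃: V = 415.71 × 2443/1844 = 550.75 V.
I_load = 550.75/872 = 0.63159 A, so P_out = 550.75 × 0.63159 = 347.85 W.
All ideal ⇒ P_in = P_out, so I_supply = 347.85/220 = 1.58 A.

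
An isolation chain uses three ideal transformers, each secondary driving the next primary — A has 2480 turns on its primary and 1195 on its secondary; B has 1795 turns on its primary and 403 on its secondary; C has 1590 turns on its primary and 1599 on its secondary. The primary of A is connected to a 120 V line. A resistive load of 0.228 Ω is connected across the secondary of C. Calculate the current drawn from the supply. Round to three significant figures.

Secondary of A: V = 120.00 × 1195/2480 = 57.823 V.
Secondary of B: V = 57.823 × 403/1795 = 12.982 V.
Secondary of C: V = 12.982 × 1599/1590 = 13.055 V.
I_load = 13.055/0.228 = 57.260 A, so P_out = 13.055 × 57.260 = 747.56 W.
All ideal ⇒ P_in = P_out, so I_supply = 747.56/120 = 6.23 A.

I_supply ≈ 6.23 A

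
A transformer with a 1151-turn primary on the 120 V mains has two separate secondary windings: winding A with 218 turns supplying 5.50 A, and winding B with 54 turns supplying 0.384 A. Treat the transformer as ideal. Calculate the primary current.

I_p ≈ 1.06 A

V_A = 120 × 218/1151 = 22.728 V; V_B = 120 × 54/1151 = 5.6299 V.
P_out = V_A I_A + V_B I_B = 22.728×5.50 + 5.6299×0.384 = 125.00 + 2.1619 = 127.17 W.
Ideal ⇒ P_in = P_out, so I_p = P_out/V_p = 127.17/120 = 1.06 A.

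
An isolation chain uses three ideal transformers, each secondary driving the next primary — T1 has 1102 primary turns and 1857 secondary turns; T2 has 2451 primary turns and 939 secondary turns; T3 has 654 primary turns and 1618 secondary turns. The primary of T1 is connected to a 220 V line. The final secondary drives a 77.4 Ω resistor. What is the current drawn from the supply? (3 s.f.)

Secondary of T1: V = 220.00 × 1857/1102 = 370.73 V.
Secondary of T2: V = 370.73 × 939/2451 = 142.03 V.
Secondary of T3: V = 142.03 × 1618/654 = 351.38 V.
I_load = 351.38/77.4 = 4.5398 A, so P_out = 351.38 × 4.5398 = 1595.2 W.
All ideal ⇒ P_in = P_out, so I_supply = 1595.2/220 = 7.25 A.

I_supply ≈ 7.25 A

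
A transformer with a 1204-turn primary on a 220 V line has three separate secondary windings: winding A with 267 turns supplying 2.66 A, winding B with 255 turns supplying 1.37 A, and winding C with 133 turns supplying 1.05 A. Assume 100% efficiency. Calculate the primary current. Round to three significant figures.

V_A = 220 × 267/1204 = 48.787 V; V_B = 220 × 255/1204 = 46.595 V; V_C = 220 × 133/1204 = 24.302 V.
P_out = V_A I_A + V_B I_B + V_C I_C = 48.787×2.66 + 46.595×1.37 + 24.302×1.05 = 129.77 + 63.835 + 25.517 = 219.13 W.
Ideal ⇒ P_in = P_out, so I_p = P_out/V_p = 219.13/220 = 0.996 A.

I_p ≈ 0.996 A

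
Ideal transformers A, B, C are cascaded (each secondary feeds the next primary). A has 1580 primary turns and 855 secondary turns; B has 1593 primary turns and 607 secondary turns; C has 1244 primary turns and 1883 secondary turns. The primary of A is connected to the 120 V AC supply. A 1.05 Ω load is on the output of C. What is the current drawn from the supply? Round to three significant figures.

I_supply ≈ 11.1 A

After A: V = 120.00 × 855/1580 = 64.937 V.
After B: V = 64.937 × 607/1593 = 24.744 V.
After C: V = 24.744 × 1883/1244 = 37.454 V.
I_load = 37.454/1.05 = 35.670 A, so P_out = 37.454 × 35.670 = 1336.0 W.
All ideal ⇒ P_in = P_out, so I_supply = 1336.0/120 = 11.1 A.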